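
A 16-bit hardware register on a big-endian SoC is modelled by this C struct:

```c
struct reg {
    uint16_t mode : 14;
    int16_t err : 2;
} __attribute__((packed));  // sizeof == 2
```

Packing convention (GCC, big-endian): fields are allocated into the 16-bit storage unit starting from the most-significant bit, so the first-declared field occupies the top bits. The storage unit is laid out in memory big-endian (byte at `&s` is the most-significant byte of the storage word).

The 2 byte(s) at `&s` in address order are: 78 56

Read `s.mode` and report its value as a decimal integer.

[0]=0x78 [1]=0x56 (big-endian) → word 0x7856
mode [2+:14] = (word>>2) & 0x3fff = 7701  ←
err [0+:2] = (word>>0) & 0x3 = 2

7701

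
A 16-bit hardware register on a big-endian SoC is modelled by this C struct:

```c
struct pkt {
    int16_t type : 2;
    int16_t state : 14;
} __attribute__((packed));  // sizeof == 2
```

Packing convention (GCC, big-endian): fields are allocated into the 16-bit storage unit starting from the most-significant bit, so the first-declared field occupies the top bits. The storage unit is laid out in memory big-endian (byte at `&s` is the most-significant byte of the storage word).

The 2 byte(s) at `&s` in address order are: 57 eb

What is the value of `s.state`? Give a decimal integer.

6123

[0]=0x57 [1]=0xeb (big-endian) → word 0x57eb
type [14+:2] = (word>>14) & 0x3 = 1
state [0+:14] = (word>>0) & 0x3fff = 6123  ←
state signed 14b, MSB=0: value = 6123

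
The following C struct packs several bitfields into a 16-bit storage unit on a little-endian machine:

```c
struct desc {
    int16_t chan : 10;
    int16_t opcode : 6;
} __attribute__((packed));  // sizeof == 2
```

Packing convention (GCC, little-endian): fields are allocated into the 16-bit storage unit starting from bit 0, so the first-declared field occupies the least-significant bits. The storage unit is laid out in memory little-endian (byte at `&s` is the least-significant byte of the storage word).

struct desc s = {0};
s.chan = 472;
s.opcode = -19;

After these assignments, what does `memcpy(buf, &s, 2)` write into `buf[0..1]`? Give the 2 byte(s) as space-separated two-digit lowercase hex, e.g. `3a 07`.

d8 b5

chan (10b) val=472 bits=0x1d8 at bit 0: 0x01d8
opcode (6b) val=-19 bits=0x2d at bit 10: 0xb5d8
word = 0xb5d8 → little-endian bytes:
  [0]=0xd8  [1]=0xb5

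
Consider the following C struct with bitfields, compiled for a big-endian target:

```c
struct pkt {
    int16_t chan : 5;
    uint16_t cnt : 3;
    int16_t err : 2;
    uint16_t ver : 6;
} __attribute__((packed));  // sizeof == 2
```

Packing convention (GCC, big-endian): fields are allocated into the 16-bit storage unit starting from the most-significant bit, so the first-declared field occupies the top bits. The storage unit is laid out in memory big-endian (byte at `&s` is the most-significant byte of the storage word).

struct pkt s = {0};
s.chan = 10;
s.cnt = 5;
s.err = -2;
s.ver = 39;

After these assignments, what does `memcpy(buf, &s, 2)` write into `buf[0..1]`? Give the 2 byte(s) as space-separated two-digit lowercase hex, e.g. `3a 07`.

chan:5 = 10 → 0xa << 11 → word 0x5000
cnt:3 = 5 → 0x5 << 8 → word 0x5500
err:2 = -2 → 0x2 << 6 → word 0x5580
ver:6 = 39 → 0x27 << 0 → word 0x55a7
word = 0x55a7 → big-endian bytes:
  [0]=0x55  [1]=0xa7

55 a7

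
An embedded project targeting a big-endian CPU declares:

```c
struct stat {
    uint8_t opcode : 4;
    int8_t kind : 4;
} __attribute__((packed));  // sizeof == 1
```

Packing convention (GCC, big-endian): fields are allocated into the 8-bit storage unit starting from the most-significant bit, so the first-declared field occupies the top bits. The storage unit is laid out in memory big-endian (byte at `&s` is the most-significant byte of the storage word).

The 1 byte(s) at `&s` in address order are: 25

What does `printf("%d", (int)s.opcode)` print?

[0]=0x25 (big-endian) → word 0x25
opcode [4+:4] = (word>>4) & 0xf = 2  ←
kind [0+:4] = (word>>0) & 0xf = 5

2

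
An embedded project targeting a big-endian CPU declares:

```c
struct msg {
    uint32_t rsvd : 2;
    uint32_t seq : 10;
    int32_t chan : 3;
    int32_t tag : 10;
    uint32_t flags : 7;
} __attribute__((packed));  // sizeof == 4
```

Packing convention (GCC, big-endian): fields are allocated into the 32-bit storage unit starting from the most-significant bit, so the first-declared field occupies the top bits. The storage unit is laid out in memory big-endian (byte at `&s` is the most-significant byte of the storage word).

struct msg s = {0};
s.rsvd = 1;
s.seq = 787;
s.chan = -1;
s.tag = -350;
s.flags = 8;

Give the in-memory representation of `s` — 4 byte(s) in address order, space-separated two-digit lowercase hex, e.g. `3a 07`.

rsvd (2b) val=1 bits=0x1 at bit 30: 0x40000000
seq (10b) val=787 bits=0x313 at bit 20: 0x71300000
chan (3b) val=-1 bits=0x7 at bit 17: 0x713e0000
tag (10b) val=-350 bits=0x2a2 at bit 7: 0x713f5100
flags (7b) val=8 bits=0x8 at bit 0: 0x713f5108
word = 0x713f5108 → big-endian bytes:
  [0]=0x71  [1]=0x3f  [2]=0x51  [3]=0x08

71 3f 51 08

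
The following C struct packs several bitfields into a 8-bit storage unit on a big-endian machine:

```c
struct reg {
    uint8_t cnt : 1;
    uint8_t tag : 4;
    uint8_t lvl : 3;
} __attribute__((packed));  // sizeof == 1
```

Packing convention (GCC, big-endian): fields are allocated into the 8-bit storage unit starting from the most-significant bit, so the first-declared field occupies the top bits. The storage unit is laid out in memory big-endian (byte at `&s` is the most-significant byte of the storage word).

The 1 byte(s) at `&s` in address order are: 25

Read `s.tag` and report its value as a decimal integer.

4

[0]=0x25 (big-endian) → word 0x25
cnt [7+:1] = (word>>7) & 0x1 = 0
tag [3+:4] = (word>>3) & 0xf = 4  ←
lvl [0+:3] = (word>>0) & 0x7 = 5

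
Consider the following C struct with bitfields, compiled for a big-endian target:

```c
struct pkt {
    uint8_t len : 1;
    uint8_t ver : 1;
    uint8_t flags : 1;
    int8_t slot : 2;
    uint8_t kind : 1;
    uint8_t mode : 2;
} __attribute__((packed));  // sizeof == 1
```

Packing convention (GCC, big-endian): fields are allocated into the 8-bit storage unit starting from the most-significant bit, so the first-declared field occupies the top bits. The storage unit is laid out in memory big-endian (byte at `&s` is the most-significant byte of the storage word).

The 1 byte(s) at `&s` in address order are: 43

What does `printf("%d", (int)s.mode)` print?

[0]=0x43 (big-endian) → word 0x43
len [7+:1] = (word>>7) & 0x1 = 0
ver [6+:1] = (word>>6) & 0x1 = 1
flags [5+:1] = (word>>5) & 0x1 = 0
slot [3+:2] = (word>>3) & 0x3 = 0
kind [2+:1] = (word>>2) & 0x1 = 0
mode [0+:2] = (word>>0) & 0x3 = 3  ←

3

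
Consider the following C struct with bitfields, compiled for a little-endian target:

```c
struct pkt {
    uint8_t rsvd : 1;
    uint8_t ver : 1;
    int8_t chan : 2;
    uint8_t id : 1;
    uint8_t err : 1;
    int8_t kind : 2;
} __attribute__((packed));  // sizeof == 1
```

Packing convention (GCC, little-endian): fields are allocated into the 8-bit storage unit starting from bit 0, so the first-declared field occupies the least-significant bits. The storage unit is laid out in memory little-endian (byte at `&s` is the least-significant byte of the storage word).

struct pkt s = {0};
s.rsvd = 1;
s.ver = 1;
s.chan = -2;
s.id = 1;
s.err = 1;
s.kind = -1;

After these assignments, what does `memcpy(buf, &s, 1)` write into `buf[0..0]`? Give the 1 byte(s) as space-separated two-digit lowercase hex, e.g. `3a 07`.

rsvd (1b) val=1 bits=0x1 at bit 0: 0x01
ver (1b) val=1 bits=0x1 at bit 1: 0x03
chan (2b) val=-2 bits=0x2 at bit 2: 0x0b
id (1b) val=1 bits=0x1 at bit 4: 0x1b
err (1b) val=1 bits=0x1 at bit 5: 0x3b
kind (2b) val=-1 bits=0x3 at bit 6: 0xfb
word = 0xfb → little-endian bytes:
  [0]=0xfb

fb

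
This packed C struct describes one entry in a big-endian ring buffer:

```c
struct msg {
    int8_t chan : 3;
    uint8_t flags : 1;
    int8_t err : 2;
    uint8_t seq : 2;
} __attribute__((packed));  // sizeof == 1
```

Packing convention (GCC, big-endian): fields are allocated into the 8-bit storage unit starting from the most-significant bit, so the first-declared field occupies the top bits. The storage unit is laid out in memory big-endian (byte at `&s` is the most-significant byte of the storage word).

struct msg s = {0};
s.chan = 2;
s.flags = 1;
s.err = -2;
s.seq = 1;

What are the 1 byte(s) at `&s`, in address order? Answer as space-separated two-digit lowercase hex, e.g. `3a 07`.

59

chan (3b) val=2 bits=0x2 at bit 5: 0x40
flags (1b) val=1 bits=0x1 at bit 4: 0x50
err (2b) val=-2 bits=0x2 at bit 2: 0x58
seq (2b) val=1 bits=0x1 at bit 0: 0x59
word = 0x59 → big-endian bytes:
  [0]=0x59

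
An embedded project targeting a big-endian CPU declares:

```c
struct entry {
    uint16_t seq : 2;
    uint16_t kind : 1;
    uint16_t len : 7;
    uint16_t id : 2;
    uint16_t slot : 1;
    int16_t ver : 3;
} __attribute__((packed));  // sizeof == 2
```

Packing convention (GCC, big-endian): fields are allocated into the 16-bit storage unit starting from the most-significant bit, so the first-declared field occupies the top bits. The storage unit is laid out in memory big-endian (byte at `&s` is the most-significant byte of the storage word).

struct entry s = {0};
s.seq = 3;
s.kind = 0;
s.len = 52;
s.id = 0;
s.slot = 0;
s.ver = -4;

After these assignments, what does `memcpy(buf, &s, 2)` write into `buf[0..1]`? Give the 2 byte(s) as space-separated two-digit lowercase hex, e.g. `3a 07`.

cd 04

seq:2 = 3 → 0x3 << 14 → word 0xc000
kind:1 = 0 → 0x0 << 13 → word 0xc000
len:7 = 52 → 0x34 << 6 → word 0xcd00
id:2 = 0 → 0x0 << 4 → word 0xcd00
slot:1 = 0 → 0x0 << 3 → word 0xcd00
ver:3 = -4 → 0x4 << 0 → word 0xcd04
word = 0xcd04 → big-endian bytes:
  [0]=0xcd  [1]=0x04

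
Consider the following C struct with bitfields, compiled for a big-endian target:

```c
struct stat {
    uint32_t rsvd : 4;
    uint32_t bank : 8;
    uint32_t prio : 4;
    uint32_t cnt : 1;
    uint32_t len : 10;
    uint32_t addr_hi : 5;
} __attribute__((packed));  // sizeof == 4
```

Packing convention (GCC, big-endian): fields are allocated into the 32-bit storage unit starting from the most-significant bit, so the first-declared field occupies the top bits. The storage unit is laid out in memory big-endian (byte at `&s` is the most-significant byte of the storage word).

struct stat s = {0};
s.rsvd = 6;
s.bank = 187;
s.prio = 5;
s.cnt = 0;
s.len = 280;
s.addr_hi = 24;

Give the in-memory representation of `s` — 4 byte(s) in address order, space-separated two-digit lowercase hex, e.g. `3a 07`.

6b b5 23 18

[28+:4] rsvd=6 & 0xf = 0x6; word=0x60000000
[20+:8] bank=187 & 0xff = 0xbb; word=0x6bb00000
[16+:4] prio=5 & 0xf = 0x5; word=0x6bb50000
[15+:1] cnt=0 & 0x1 = 0x0; word=0x6bb50000
[5+:10] len=280 & 0x3ff = 0x118; word=0x6bb52300
[0+:5] addr_hi=24 & 0x1f = 0x18; word=0x6bb52318
word = 0x6bb52318 → big-endian bytes:
  [0]=0x6b  [1]=0xb5  [2]=0x23  [3]=0x18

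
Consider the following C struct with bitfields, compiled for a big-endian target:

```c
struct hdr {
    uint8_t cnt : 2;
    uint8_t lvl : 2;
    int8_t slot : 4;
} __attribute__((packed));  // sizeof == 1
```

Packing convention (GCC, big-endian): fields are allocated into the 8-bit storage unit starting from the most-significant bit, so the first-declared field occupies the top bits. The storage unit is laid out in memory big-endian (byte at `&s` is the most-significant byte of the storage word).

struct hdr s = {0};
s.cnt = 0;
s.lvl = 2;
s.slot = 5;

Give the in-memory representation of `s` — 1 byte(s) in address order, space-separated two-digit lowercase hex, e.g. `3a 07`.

25

cnt:2 = 0 → 0x0 << 6 → word 0x00
lvl:2 = 2 → 0x2 << 4 → word 0x20
slot:4 = 5 → 0x5 << 0 → word 0x25
word = 0x25 → big-endian bytes:
  [0]=0x25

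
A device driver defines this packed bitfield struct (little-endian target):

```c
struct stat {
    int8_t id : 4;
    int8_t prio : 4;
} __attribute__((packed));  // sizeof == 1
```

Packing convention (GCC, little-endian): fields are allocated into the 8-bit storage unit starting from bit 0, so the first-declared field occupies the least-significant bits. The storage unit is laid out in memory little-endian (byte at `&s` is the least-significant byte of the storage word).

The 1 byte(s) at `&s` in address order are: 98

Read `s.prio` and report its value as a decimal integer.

-7

[0]=0x98 (little-endian) → word 0x98
id:4 @ bit 0 → (0x98>>0)&0xf = 0x8
prio:4 @ bit 4 → (0x98>>4)&0xf = 0x9  ←
prio signed 4b, MSB=1: 9 - 16 = -7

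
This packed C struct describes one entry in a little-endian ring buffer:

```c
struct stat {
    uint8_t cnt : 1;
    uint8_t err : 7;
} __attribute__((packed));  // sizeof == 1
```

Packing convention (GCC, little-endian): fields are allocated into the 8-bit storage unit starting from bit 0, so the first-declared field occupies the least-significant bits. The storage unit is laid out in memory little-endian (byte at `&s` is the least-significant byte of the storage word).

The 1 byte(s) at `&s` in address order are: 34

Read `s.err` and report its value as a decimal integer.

26

[0]=0x34 (little-endian) → word 0x34
cnt:1 @ bit 0 → (0x34>>0)&0x1 = 0x0
err:7 @ bit 1 → (0x34>>1)&0x7f = 0x1a  ←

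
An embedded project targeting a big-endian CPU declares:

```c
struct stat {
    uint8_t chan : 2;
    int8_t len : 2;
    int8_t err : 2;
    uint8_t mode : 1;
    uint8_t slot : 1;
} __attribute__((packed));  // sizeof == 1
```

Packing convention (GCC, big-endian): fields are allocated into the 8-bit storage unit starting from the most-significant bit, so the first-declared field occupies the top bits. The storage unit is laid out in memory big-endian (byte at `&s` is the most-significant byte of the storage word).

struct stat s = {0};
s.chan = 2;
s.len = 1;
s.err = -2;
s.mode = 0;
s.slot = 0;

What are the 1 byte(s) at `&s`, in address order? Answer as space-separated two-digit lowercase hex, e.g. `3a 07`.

chan:2 = 2 → 0x2 << 6 → word 0x80
len:2 = 1 → 0x1 << 4 → word 0x90
err:2 = -2 → 0x2 << 2 → word 0x98
mode:1 = 0 → 0x0 << 1 → word 0x98
slot:1 = 0 → 0x0 << 0 → word 0x98
word = 0x98 → big-endian bytes:
  [0]=0x98

98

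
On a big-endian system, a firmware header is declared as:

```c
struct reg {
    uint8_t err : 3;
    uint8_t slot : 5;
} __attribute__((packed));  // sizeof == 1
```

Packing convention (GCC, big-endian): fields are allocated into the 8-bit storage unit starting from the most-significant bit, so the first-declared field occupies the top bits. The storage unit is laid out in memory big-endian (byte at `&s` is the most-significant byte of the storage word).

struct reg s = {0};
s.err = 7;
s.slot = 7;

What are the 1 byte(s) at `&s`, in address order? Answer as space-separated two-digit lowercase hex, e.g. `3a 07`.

e7

[5+:3] err=7 & 0x7 = 0x7; word=0xe0
[0+:5] slot=7 & 0x1f = 0x7; word=0xe7
word = 0xe7 → big-endian bytes:
  [0]=0xe7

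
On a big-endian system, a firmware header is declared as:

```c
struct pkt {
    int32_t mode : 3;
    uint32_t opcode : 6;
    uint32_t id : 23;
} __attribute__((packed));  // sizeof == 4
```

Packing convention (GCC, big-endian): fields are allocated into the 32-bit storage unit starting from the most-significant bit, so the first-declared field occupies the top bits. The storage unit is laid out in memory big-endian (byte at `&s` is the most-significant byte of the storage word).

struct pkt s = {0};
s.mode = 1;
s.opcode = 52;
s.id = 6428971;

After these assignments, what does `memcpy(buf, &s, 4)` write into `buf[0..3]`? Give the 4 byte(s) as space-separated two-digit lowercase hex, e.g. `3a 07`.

[29+:3] mode=1 & 0x7 = 0x1; word=0x20000000
[23+:6] opcode=52 & 0x3f = 0x34; word=0x3a000000
[0+:23] id=6428971 & 0x7fffff = 0x62192b; word=0x3a62192b
word = 0x3a62192b → big-endian bytes:
  [0]=0x3a  [1]=0x62  [2]=0x19  [3]=0x2b

3a 62 19 2b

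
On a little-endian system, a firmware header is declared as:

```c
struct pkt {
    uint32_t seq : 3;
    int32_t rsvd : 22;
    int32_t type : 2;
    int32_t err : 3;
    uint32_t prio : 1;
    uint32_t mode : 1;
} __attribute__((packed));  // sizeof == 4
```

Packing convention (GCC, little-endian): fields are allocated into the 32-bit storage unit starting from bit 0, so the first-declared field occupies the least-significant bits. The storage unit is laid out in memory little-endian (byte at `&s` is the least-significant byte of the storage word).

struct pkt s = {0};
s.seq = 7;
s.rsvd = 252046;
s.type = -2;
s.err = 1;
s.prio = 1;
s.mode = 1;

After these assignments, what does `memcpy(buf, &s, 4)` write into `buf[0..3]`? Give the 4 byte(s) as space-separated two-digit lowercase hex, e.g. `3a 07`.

seq:3 = 7 → 0x7 << 0 → word 0x00000007
rsvd:22 = 252046 → 0x3d88e << 3 → word 0x001ec477
type:2 = -2 → 0x2 << 25 → word 0x041ec477
err:3 = 1 → 0x1 << 27 → word 0x0c1ec477
prio:1 = 1 → 0x1 << 30 → word 0x4c1ec477
mode:1 = 1 → 0x1 << 31 → word 0xcc1ec477
word = 0xcc1ec477 → little-endian bytes:
  [0]=0x77  [1]=0xc4  [2]=0x1e  [3]=0xcc

77 c4 1e cc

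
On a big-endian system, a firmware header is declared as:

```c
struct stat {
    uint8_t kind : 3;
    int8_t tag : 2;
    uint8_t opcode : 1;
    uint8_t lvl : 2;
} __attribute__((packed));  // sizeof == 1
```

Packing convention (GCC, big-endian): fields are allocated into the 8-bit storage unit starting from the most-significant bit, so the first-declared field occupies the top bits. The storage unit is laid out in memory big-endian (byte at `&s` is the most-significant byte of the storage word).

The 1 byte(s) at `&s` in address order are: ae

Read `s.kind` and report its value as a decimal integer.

[0]=0xae (big-endian) → word 0xae
kind:3 @ bit 5 → (0xae>>5)&0x7 = 0x5  ←
tag:2 @ bit 3 → (0xae>>3)&0x3 = 0x1
opcode:1 @ bit 2 → (0xae>>2)&0x1 = 0x1
lvl:2 @ bit 0 → (0xae>>0)&0x3 = 0x2

5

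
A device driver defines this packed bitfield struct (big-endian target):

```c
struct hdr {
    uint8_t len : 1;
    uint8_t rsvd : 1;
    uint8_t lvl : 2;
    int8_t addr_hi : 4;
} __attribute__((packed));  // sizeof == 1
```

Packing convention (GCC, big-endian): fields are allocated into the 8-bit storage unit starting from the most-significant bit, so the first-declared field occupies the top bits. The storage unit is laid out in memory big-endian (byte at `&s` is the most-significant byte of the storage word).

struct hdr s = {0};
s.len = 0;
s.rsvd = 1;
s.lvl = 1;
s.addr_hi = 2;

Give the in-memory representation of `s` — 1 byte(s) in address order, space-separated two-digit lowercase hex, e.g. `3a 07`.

len:1 = 0 → 0x0 << 7 → word 0x00
rsvd:1 = 1 → 0x1 << 6 → word 0x40
lvl:2 = 1 → 0x1 << 4 → word 0x50
addr_hi:4 = 2 → 0x2 << 0 → word 0x52
word = 0x52 → big-endian bytes:
  [0]=0x52

52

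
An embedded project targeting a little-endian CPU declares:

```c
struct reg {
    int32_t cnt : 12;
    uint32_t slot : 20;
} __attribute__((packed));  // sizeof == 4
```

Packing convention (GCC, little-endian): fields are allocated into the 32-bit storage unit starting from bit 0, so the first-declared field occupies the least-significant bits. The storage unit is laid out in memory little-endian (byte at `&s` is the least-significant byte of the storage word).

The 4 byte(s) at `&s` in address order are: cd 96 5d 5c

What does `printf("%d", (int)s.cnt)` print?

[0]=0xcd [1]=0x96 [2]=0x5d [3]=0x5c (little-endian) → word 0x5c5d96cd
cnt [0+:12] = (word>>0) & 0xfff = 1741  ←
slot [12+:20] = (word>>12) & 0xfffff = 378329
cnt signed 12b, MSB=0: value = 1741

1741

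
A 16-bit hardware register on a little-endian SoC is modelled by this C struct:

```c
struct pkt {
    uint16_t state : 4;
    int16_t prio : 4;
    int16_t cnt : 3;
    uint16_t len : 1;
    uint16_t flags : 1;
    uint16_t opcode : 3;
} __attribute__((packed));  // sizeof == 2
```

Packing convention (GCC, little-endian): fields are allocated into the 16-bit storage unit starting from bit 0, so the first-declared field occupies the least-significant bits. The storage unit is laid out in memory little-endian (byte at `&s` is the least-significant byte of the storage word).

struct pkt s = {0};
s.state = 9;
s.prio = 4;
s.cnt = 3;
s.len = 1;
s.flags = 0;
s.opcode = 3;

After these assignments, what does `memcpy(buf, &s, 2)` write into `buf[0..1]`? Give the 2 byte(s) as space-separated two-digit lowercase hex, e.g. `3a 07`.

[0+:4] state=9 & 0xf = 0x9; word=0x0009
[4+:4] prio=4 & 0xf = 0x4; word=0x0049
[8+:3] cnt=3 & 0x7 = 0x3; word=0x0349
[11+:1] len=1 & 0x1 = 0x1; word=0x0b49
[12+:1] flags=0 & 0x1 = 0x0; word=0x0b49
[13+:3] opcode=3 & 0x7 = 0x3; word=0x6b49
word = 0x6b49 → little-endian bytes:
  [0]=0x49  [1]=0x6b

49 6b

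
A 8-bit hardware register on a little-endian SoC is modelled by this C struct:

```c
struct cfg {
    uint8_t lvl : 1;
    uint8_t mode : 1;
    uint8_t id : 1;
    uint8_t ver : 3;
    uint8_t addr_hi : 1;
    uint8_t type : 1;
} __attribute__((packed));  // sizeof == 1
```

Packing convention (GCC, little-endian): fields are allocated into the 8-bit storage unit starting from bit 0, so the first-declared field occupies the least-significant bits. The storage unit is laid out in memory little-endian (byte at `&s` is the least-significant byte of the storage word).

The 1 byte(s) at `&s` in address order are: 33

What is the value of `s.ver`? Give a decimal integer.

6

[0]=0x33 (little-endian) → word 0x33
lvl [0+:1] = (word>>0) & 0x1 = 1
mode [1+:1] = (word>>1) & 0x1 = 1
id [2+:1] = (word>>2) & 0x1 = 0
ver [3+:3] = (word>>3) & 0x7 = 6  ←
addr_hi [6+:1] = (word>>6) & 0x1 = 0
type [7+:1] = (word>>7) & 0x1 = 0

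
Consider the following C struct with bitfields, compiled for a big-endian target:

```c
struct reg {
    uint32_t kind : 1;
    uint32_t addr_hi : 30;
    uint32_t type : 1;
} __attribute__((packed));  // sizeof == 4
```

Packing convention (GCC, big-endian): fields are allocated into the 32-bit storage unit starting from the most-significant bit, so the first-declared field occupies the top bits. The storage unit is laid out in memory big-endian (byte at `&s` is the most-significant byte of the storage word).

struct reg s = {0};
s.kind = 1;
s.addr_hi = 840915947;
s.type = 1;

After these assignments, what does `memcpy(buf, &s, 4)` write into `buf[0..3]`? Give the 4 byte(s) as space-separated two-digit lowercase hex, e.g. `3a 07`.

[31+:1] kind=1 & 0x1 = 0x1; word=0x80000000
[1+:30] addr_hi=840915947 & 0x3fffffff = 0x321f5beb; word=0xe43eb7d6
[0+:1] type=1 & 0x1 = 0x1; word=0xe43eb7d7
word = 0xe43eb7d7 → big-endian bytes:
  [0]=0xe4  [1]=0x3e  [2]=0xb7  [3]=0xd7

e4 3e b7 d7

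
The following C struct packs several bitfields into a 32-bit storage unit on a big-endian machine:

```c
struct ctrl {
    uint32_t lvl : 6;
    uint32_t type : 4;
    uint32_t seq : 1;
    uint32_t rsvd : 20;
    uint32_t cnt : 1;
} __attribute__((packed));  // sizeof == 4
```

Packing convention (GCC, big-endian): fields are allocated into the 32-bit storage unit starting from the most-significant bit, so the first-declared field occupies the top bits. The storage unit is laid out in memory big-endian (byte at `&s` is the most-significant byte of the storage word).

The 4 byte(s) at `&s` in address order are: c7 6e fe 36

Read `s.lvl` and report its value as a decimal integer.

[0]=0xc7 [1]=0x6e [2]=0xfe [3]=0x36 (big-endian) → word 0xc76efe36
lvl [26+:6] = (word>>26) & 0x3f = 49  ←
type [22+:4] = (word>>22) & 0xf = 13
seq [21+:1] = (word>>21) & 0x1 = 1
rsvd [1+:20] = (word>>1) & 0xfffff = 491291
cnt [0+:1] = (word>>0) & 0x1 = 0

49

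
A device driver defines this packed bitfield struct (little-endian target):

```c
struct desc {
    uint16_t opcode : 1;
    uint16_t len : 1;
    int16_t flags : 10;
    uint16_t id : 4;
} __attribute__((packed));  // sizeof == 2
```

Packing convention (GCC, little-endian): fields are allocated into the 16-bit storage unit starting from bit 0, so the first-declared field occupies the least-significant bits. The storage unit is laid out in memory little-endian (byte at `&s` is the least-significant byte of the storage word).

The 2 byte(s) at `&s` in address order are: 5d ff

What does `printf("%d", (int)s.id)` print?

[0]=0x5d [1]=0xff (little-endian) → word 0xff5d
opcode [0+:1] = (word>>0) & 0x1 = 1
len [1+:1] = (word>>1) & 0x1 = 0
flags [2+:10] = (word>>2) & 0x3ff = 983
id [12+:4] = (word>>12) & 0xf = 15  ←

15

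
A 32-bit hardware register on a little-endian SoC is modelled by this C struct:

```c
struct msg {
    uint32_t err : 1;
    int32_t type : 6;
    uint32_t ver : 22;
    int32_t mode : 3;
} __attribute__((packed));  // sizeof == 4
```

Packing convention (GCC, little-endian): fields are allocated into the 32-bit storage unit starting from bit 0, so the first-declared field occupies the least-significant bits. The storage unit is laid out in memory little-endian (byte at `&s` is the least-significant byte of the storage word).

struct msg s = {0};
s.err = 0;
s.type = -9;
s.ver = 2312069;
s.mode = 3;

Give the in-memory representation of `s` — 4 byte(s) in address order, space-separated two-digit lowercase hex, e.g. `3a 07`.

ee c2 a3 71

err (1b) val=0 bits=0x0 at bit 0: 0x00000000
type (6b) val=-9 bits=0x37 at bit 1: 0x0000006e
ver (22b) val=2312069 bits=0x234785 at bit 7: 0x11a3c2ee
mode (3b) val=3 bits=0x3 at bit 29: 0x71a3c2ee
word = 0x71a3c2ee → little-endian bytes:
  [0]=0xee  [1]=0xc2  [2]=0xa3  [3]=0x71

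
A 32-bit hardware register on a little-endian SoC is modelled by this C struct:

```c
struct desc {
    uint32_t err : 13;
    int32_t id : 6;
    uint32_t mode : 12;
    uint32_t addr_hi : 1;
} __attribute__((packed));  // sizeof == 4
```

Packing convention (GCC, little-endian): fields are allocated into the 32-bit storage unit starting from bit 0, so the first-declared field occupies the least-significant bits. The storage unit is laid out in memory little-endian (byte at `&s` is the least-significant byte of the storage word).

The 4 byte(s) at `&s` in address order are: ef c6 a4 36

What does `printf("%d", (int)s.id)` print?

-26

[0]=0xef [1]=0xc6 [2]=0xa4 [3]=0x36 (little-endian) → word 0x36a4c6ef
err:13 @ bit 0 → (0x36a4c6ef>>0)&0x1fff = 0x6ef
id:6 @ bit 13 → (0x36a4c6ef>>13)&0x3f = 0x26  ←
mode:12 @ bit 19 → (0x36a4c6ef>>19)&0xfff = 0x6d4
addr_hi:1 @ bit 31 → (0x36a4c6ef>>31)&0x1 = 0x0
id signed 6b, MSB=1: 38 - 64 = -26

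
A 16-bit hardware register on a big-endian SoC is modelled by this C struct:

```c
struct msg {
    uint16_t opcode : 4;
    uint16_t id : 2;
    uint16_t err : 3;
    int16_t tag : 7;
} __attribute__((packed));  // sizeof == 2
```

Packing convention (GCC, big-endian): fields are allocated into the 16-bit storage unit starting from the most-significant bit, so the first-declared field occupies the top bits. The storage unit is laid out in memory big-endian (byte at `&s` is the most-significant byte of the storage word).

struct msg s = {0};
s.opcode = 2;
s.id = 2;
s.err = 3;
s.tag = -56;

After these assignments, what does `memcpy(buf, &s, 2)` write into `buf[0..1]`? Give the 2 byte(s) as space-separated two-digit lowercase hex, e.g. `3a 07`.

29 c8

[12+:4] opcode=2 & 0xf = 0x2; word=0x2000
[10+:2] id=2 & 0x3 = 0x2; word=0x2800
[7+:3] err=3 & 0x7 = 0x3; word=0x2980
[0+:7] tag=-56 & 0x7f = 0x48; word=0x29c8
word = 0x29c8 → big-endian bytes:
  [0]=0x29  [1]=0xc8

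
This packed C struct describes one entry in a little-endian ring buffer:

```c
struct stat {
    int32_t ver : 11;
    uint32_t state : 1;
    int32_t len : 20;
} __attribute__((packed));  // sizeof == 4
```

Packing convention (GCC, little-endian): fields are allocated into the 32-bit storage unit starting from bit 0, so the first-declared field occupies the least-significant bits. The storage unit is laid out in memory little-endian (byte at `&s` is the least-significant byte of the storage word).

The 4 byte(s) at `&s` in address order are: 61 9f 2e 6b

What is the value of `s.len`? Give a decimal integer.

[0]=0x61 [1]=0x9f [2]=0x2e [3]=0x6b (little-endian) → word 0x6b2e9f61
ver [0+:11] = (word>>0) & 0x7ff = 1889
state [11+:1] = (word>>11) & 0x1 = 1
len [12+:20] = (word>>12) & 0xfffff = 439017  ←
len signed 20b, MSB=0: value = 439017

439017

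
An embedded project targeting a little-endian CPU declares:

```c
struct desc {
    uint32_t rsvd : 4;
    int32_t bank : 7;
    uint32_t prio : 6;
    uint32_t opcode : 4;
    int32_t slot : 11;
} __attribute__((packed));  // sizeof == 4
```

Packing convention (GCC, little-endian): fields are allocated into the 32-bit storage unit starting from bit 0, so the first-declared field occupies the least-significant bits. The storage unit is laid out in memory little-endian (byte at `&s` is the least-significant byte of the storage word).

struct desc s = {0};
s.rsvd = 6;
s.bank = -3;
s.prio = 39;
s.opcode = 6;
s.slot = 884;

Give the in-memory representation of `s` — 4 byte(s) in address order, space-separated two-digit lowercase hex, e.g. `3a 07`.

rsvd (4b) val=6 bits=0x6 at bit 0: 0x00000006
bank (7b) val=-3 bits=0x7d at bit 4: 0x000007d6
prio (6b) val=39 bits=0x27 at bit 11: 0x00013fd6
opcode (4b) val=6 bits=0x6 at bit 17: 0x000d3fd6
slot (11b) val=884 bits=0x374 at bit 21: 0x6e8d3fd6
word = 0x6e8d3fd6 → little-endian bytes:
  [0]=0xd6  [1]=0x3f  [2]=0x8d  [3]=0x6e

d6 3f 8d 6e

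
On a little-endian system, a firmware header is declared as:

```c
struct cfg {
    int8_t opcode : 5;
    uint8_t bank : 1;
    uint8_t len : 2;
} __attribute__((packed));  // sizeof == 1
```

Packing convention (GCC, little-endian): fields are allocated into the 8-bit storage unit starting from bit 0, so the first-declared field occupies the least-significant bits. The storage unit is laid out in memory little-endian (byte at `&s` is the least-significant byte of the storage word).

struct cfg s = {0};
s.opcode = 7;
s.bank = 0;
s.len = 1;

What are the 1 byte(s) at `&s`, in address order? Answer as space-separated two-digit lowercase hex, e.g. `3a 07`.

opcode (5b) val=7 bits=0x7 at bit 0: 0x07
bank (1b) val=0 bits=0x0 at bit 5: 0x07
len (2b) val=1 bits=0x1 at bit 6: 0x47
word = 0x47 → little-endian bytes:
  [0]=0x47

47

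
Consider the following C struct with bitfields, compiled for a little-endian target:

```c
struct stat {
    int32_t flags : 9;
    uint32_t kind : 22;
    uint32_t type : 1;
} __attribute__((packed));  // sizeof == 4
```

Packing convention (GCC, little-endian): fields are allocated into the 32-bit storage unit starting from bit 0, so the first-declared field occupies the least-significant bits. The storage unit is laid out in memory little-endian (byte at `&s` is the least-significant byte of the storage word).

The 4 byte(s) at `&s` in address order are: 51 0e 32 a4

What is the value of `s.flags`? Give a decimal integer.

[0]=0x51 [1]=0x0e [2]=0x32 [3]=0xa4 (little-endian) → word 0xa4320e51
flags:9 @ bit 0 → (0xa4320e51>>0)&0x1ff = 0x51  ←
kind:22 @ bit 9 → (0xa4320e51>>9)&0x3fffff = 0x121907
type:1 @ bit 31 → (0xa4320e51>>31)&0x1 = 0x1
flags signed 9b, MSB=0: value = 81

81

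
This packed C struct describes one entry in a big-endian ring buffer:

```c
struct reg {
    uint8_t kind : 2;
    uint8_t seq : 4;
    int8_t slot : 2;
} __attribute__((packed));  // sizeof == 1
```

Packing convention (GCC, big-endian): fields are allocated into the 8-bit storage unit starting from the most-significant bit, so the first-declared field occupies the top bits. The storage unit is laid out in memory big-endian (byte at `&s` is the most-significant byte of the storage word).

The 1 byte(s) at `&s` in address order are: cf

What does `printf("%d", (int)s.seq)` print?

[0]=0xcf (big-endian) → word 0xcf
kind:2 @ bit 6 → (0xcf>>6)&0x3 = 0x3
seq:4 @ bit 2 → (0xcf>>2)&0xf = 0x3  ←
slot:2 @ bit 0 → (0xcf>>0)&0x3 = 0x3

3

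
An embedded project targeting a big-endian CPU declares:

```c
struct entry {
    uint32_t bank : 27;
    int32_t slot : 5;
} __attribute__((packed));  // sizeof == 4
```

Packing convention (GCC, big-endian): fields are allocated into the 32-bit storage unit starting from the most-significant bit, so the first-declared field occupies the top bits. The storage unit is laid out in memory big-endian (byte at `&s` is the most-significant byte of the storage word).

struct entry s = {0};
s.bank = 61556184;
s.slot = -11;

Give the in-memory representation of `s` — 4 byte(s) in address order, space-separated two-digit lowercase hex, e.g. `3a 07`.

bank:27 = 61556184 → 0x3ab45d8 << 5 → word 0x7568bb00
slot:5 = -11 → 0x15 << 0 → word 0x7568bb15
word = 0x7568bb15 → big-endian bytes:
  [0]=0x75  [1]=0x68  [2]=0xbb  [3]=0x15

75 68 bb 15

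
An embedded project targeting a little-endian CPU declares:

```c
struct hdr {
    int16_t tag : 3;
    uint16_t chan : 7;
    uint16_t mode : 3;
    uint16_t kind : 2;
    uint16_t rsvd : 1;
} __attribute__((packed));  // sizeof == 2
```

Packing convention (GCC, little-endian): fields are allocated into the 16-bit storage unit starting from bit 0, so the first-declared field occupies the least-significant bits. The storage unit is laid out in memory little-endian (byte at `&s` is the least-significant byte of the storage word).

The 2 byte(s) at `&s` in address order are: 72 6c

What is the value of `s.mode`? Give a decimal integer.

3

[0]=0x72 [1]=0x6c (little-endian) → word 0x6c72
tag:3 @ bit 0 → (0x6c72>>0)&0x7 = 0x2
chan:7 @ bit 3 → (0x6c72>>3)&0x7f = 0xe
mode:3 @ bit 10 → (0x6c72>>10)&0x7 = 0x3  ←
kind:2 @ bit 13 → (0x6c72>>13)&0x3 = 0x3
rsvd:1 @ bit 15 → (0x6c72>>15)&0x1 = 0x0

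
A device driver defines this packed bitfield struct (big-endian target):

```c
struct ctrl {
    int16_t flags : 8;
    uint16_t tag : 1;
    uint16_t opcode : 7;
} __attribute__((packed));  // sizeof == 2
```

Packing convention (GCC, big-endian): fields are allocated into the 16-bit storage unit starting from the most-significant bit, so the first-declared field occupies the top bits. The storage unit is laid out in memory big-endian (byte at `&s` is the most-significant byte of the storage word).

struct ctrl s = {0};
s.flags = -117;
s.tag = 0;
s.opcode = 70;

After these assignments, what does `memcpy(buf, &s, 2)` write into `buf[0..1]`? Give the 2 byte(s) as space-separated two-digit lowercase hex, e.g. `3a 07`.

8b 46

[8+:8] flags=-117 & 0xff = 0x8b; word=0x8b00
[7+:1] tag=0 & 0x1 = 0x0; word=0x8b00
[0+:7] opcode=70 & 0x7f = 0x46; word=0x8b46
word = 0x8b46 → big-endian bytes:
  [0]=0x8b  [1]=0x46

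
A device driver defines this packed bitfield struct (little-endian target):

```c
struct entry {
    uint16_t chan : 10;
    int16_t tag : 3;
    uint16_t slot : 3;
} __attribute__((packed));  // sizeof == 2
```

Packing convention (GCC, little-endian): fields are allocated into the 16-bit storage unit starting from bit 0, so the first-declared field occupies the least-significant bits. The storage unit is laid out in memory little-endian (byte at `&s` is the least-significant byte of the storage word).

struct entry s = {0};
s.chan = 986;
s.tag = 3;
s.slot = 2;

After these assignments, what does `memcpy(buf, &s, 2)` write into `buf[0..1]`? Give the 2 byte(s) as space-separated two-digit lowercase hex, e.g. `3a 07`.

da 4f

chan:10 = 986 → 0x3da << 0 → word 0x03da
tag:3 = 3 → 0x3 << 10 → word 0x0fda
slot:3 = 2 → 0x2 << 13 → word 0x4fda
word = 0x4fda → little-endian bytes:
  [0]=0xda  [1]=0x4f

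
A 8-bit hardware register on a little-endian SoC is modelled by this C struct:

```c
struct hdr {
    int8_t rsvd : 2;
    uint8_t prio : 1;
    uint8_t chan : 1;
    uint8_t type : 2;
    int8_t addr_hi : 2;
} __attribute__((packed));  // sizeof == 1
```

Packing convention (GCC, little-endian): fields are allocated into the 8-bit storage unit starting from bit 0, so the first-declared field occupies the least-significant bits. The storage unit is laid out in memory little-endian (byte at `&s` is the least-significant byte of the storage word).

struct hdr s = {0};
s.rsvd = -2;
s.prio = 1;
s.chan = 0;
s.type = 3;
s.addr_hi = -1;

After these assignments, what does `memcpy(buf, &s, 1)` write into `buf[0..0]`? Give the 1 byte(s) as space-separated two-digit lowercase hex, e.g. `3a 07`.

rsvd:2 = -2 → 0x2 << 0 → word 0x02
prio:1 = 1 → 0x1 << 2 → word 0x06
chan:1 = 0 → 0x0 << 3 → word 0x06
type:2 = 3 → 0x3 << 4 → word 0x36
addr_hi:2 = -1 → 0x3 << 6 → word 0xf6
word = 0xf6 → little-endian bytes:
  [0]=0xf6

f6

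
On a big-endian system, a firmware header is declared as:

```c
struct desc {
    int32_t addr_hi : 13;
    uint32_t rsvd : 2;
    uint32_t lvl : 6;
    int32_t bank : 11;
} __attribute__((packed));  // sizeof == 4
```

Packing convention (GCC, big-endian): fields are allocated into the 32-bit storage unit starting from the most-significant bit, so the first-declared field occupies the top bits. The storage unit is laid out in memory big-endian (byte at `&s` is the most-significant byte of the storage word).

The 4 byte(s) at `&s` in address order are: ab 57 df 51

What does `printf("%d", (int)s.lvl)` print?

[0]=0xab [1]=0x57 [2]=0xdf [3]=0x51 (big-endian) → word 0xab57df51
addr_hi [19+:13] = (word>>19) & 0x1fff = 5482
rsvd [17+:2] = (word>>17) & 0x3 = 3
lvl [11+:6] = (word>>11) & 0x3f = 59  ←
bank [0+:11] = (word>>0) & 0x7ff = 1873

59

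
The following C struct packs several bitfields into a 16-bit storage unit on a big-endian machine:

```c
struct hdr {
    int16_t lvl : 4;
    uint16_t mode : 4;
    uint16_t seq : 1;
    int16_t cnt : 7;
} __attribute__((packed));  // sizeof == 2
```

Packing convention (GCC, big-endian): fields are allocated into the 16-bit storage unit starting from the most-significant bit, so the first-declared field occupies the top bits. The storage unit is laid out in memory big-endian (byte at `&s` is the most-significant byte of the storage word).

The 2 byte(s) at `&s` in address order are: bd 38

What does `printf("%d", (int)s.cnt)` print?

56

[0]=0xbd [1]=0x38 (big-endian) → word 0xbd38
lvl [12+:4] = (word>>12) & 0xf = 11
mode [8+:4] = (word>>8) & 0xf = 13
seq [7+:1] = (word>>7) & 0x1 = 0
cnt [0+:7] = (word>>0) & 0x7f = 56  ←
cnt signed 7b, MSB=0: value = 56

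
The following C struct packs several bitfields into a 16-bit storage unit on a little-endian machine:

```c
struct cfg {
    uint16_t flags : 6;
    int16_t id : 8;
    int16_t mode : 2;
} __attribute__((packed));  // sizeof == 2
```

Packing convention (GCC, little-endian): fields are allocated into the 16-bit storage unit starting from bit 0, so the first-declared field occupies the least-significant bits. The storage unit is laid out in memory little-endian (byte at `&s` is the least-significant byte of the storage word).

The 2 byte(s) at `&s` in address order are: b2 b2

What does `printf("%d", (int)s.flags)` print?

50

[0]=0xb2 [1]=0xb2 (little-endian) → word 0xb2b2
flags [0+:6] = (word>>0) & 0x3f = 50  ←
id [6+:8] = (word>>6) & 0xff = 202
mode [14+:2] = (word>>14) & 0x3 = 2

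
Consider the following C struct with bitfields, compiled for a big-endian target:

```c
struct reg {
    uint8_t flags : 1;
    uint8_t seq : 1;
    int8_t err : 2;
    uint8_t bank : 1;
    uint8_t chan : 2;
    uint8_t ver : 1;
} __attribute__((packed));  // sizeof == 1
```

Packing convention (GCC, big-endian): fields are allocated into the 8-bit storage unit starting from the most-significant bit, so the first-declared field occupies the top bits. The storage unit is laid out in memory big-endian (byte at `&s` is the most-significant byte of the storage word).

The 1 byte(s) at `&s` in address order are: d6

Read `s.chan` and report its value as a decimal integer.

3

[0]=0xd6 (big-endian) → word 0xd6
flags:1 @ bit 7 → (0xd6>>7)&0x1 = 0x1
seq:1 @ bit 6 → (0xd6>>6)&0x1 = 0x1
err:2 @ bit 4 → (0xd6>>4)&0x3 = 0x1
bank:1 @ bit 3 → (0xd6>>3)&0x1 = 0x0
chan:2 @ bit 1 → (0xd6>>1)&0x3 = 0x3  ←
ver:1 @ bit 0 → (0xd6>>0)&0x1 = 0x0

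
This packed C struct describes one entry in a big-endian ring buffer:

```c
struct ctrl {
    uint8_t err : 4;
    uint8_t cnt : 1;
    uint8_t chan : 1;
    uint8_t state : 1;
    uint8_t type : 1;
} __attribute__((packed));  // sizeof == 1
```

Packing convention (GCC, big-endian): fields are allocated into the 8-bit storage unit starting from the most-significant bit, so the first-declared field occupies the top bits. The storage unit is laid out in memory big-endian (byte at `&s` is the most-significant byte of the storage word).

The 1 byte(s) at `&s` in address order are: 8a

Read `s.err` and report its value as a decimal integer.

8

[0]=0x8a (big-endian) → word 0x8a
err:4 @ bit 4 → (0x8a>>4)&0xf = 0x8  ←
cnt:1 @ bit 3 → (0x8a>>3)&0x1 = 0x1
chan:1 @ bit 2 → (0x8a>>2)&0x1 = 0x0
state:1 @ bit 1 → (0x8a>>1)&0x1 = 0x1
type:1 @ bit 0 → (0x8a>>0)&0x1 = 0x0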